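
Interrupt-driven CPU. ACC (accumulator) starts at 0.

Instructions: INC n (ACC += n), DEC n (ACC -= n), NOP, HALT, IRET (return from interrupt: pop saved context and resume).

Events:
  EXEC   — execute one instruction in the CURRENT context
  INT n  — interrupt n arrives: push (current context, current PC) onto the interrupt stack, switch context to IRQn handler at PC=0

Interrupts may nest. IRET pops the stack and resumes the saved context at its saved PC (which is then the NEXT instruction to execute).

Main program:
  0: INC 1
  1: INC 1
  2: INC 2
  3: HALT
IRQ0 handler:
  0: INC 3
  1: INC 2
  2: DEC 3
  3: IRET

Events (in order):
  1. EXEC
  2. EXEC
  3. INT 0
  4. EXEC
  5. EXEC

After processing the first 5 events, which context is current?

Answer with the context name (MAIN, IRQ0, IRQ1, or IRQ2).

Event 1 (EXEC): [MAIN] PC=0: INC 1 -> ACC=1
Event 2 (EXEC): [MAIN] PC=1: INC 1 -> ACC=2
Event 3 (INT 0): INT 0 arrives: push (MAIN, PC=2), enter IRQ0 at PC=0 (depth now 1)
Event 4 (EXEC): [IRQ0] PC=0: INC 3 -> ACC=5
Event 5 (EXEC): [IRQ0] PC=1: INC 2 -> ACC=7

Answer: IRQ0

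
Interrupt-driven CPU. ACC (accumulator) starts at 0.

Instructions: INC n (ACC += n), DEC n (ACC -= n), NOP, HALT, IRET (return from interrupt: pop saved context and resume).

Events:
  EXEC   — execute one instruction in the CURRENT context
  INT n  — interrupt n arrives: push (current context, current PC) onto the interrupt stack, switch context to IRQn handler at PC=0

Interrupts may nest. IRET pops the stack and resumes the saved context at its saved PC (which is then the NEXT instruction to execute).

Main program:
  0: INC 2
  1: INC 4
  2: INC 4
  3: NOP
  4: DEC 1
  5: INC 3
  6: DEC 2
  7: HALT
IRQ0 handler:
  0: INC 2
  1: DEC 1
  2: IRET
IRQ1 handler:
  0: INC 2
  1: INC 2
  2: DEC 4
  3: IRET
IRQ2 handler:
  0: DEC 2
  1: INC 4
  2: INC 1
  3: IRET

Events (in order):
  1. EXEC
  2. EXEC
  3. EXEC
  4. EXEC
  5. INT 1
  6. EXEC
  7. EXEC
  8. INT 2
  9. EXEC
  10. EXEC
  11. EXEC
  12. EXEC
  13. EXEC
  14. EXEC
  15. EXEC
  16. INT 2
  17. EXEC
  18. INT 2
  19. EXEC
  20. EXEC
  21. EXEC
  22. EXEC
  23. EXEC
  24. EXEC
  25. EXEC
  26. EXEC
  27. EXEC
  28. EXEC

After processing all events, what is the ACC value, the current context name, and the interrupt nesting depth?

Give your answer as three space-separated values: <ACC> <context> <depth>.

Event 1 (EXEC): [MAIN] PC=0: INC 2 -> ACC=2
Event 2 (EXEC): [MAIN] PC=1: INC 4 -> ACC=6
Event 3 (EXEC): [MAIN] PC=2: INC 4 -> ACC=10
Event 4 (EXEC): [MAIN] PC=3: NOP
Event 5 (INT 1): INT 1 arrives: push (MAIN, PC=4), enter IRQ1 at PC=0 (depth now 1)
Event 6 (EXEC): [IRQ1] PC=0: INC 2 -> ACC=12
Event 7 (EXEC): [IRQ1] PC=1: INC 2 -> ACC=14
Event 8 (INT 2): INT 2 arrives: push (IRQ1, PC=2), enter IRQ2 at PC=0 (depth now 2)
Event 9 (EXEC): [IRQ2] PC=0: DEC 2 -> ACC=12
Event 10 (EXEC): [IRQ2] PC=1: INC 4 -> ACC=16
Event 11 (EXEC): [IRQ2] PC=2: INC 1 -> ACC=17
Event 12 (EXEC): [IRQ2] PC=3: IRET -> resume IRQ1 at PC=2 (depth now 1)
Event 13 (EXEC): [IRQ1] PC=2: DEC 4 -> ACC=13
Event 14 (EXEC): [IRQ1] PC=3: IRET -> resume MAIN at PC=4 (depth now 0)
Event 15 (EXEC): [MAIN] PC=4: DEC 1 -> ACC=12
Event 16 (INT 2): INT 2 arrives: push (MAIN, PC=5), enter IRQ2 at PC=0 (depth now 1)
Event 17 (EXEC): [IRQ2] PC=0: DEC 2 -> ACC=10
Event 18 (INT 2): INT 2 arrives: push (IRQ2, PC=1), enter IRQ2 at PC=0 (depth now 2)
Event 19 (EXEC): [IRQ2] PC=0: DEC 2 -> ACC=8
Event 20 (EXEC): [IRQ2] PC=1: INC 4 -> ACC=12
Event 21 (EXEC): [IRQ2] PC=2: INC 1 -> ACC=13
Event 22 (EXEC): [IRQ2] PC=3: IRET -> resume IRQ2 at PC=1 (depth now 1)
Event 23 (EXEC): [IRQ2] PC=1: INC 4 -> ACC=17
Event 24 (EXEC): [IRQ2] PC=2: INC 1 -> ACC=18
Event 25 (EXEC): [IRQ2] PC=3: IRET -> resume MAIN at PC=5 (depth now 0)
Event 26 (EXEC): [MAIN] PC=5: INC 3 -> ACC=21
Event 27 (EXEC): [MAIN] PC=6: DEC 2 -> ACC=19
Event 28 (EXEC): [MAIN] PC=7: HALT

Answer: 19 MAIN 0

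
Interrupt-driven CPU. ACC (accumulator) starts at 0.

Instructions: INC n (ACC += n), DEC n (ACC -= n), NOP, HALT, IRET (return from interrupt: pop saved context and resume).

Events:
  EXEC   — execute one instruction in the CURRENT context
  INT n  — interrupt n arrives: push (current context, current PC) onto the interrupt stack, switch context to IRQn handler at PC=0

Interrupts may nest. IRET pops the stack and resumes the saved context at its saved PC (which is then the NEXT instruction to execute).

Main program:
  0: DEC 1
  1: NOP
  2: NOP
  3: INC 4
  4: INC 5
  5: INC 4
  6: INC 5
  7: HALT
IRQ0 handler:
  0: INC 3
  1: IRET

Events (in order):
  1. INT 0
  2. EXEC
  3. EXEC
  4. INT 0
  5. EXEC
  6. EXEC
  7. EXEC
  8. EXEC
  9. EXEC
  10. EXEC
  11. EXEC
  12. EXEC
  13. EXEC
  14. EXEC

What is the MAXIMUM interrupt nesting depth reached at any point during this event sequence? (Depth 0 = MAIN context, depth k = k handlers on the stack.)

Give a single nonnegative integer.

Answer: 1

Derivation:
Event 1 (INT 0): INT 0 arrives: push (MAIN, PC=0), enter IRQ0 at PC=0 (depth now 1) [depth=1]
Event 2 (EXEC): [IRQ0] PC=0: INC 3 -> ACC=3 [depth=1]
Event 3 (EXEC): [IRQ0] PC=1: IRET -> resume MAIN at PC=0 (depth now 0) [depth=0]
Event 4 (INT 0): INT 0 arrives: push (MAIN, PC=0), enter IRQ0 at PC=0 (depth now 1) [depth=1]
Event 5 (EXEC): [IRQ0] PC=0: INC 3 -> ACC=6 [depth=1]
Event 6 (EXEC): [IRQ0] PC=1: IRET -> resume MAIN at PC=0 (depth now 0) [depth=0]
Event 7 (EXEC): [MAIN] PC=0: DEC 1 -> ACC=5 [depth=0]
Event 8 (EXEC): [MAIN] PC=1: NOP [depth=0]
Event 9 (EXEC): [MAIN] PC=2: NOP [depth=0]
Event 10 (EXEC): [MAIN] PC=3: INC 4 -> ACC=9 [depth=0]
Event 11 (EXEC): [MAIN] PC=4: INC 5 -> ACC=14 [depth=0]
Event 12 (EXEC): [MAIN] PC=5: INC 4 -> ACC=18 [depth=0]
Event 13 (EXEC): [MAIN] PC=6: INC 5 -> ACC=23 [depth=0]
Event 14 (EXEC): [MAIN] PC=7: HALT [depth=0]
Max depth observed: 1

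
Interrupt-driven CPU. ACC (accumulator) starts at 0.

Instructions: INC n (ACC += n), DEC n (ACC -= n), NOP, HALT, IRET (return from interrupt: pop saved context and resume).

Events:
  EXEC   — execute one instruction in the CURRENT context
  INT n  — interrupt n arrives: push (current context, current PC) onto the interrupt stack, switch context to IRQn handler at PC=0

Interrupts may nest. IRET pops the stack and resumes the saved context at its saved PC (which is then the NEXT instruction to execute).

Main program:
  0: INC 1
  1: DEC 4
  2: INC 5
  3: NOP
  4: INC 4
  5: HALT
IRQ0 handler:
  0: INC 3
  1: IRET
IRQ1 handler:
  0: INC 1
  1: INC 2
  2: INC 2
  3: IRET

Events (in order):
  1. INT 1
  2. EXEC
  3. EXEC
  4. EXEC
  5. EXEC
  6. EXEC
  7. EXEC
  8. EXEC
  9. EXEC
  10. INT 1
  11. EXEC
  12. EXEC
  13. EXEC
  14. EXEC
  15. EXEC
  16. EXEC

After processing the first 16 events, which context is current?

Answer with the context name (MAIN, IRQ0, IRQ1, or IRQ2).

Answer: MAIN

Derivation:
Event 1 (INT 1): INT 1 arrives: push (MAIN, PC=0), enter IRQ1 at PC=0 (depth now 1)
Event 2 (EXEC): [IRQ1] PC=0: INC 1 -> ACC=1
Event 3 (EXEC): [IRQ1] PC=1: INC 2 -> ACC=3
Event 4 (EXEC): [IRQ1] PC=2: INC 2 -> ACC=5
Event 5 (EXEC): [IRQ1] PC=3: IRET -> resume MAIN at PC=0 (depth now 0)
Event 6 (EXEC): [MAIN] PC=0: INC 1 -> ACC=6
Event 7 (EXEC): [MAIN] PC=1: DEC 4 -> ACC=2
Event 8 (EXEC): [MAIN] PC=2: INC 5 -> ACC=7
Event 9 (EXEC): [MAIN] PC=3: NOP
Event 10 (INT 1): INT 1 arrives: push (MAIN, PC=4), enter IRQ1 at PC=0 (depth now 1)
Event 11 (EXEC): [IRQ1] PC=0: INC 1 -> ACC=8
Event 12 (EXEC): [IRQ1] PC=1: INC 2 -> ACC=10
Event 13 (EXEC): [IRQ1] PC=2: INC 2 -> ACC=12
Event 14 (EXEC): [IRQ1] PC=3: IRET -> resume MAIN at PC=4 (depth now 0)
Event 15 (EXEC): [MAIN] PC=4: INC 4 -> ACC=16
Event 16 (EXEC): [MAIN] PC=5: HALT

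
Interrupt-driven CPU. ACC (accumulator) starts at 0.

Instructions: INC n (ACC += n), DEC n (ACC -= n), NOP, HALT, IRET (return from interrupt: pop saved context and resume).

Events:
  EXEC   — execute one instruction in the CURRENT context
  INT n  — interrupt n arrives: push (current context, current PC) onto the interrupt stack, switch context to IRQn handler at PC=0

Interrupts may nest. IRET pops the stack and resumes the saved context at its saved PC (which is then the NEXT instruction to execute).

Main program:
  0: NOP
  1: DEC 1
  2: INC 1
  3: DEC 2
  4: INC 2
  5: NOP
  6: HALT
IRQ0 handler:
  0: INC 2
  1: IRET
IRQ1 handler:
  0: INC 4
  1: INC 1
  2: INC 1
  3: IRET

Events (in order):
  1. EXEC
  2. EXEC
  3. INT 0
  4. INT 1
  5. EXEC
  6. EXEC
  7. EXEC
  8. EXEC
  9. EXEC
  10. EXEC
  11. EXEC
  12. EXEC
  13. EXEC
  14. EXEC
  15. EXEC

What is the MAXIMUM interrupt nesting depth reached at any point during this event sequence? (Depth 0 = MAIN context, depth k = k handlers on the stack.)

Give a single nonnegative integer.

Answer: 2

Derivation:
Event 1 (EXEC): [MAIN] PC=0: NOP [depth=0]
Event 2 (EXEC): [MAIN] PC=1: DEC 1 -> ACC=-1 [depth=0]
Event 3 (INT 0): INT 0 arrives: push (MAIN, PC=2), enter IRQ0 at PC=0 (depth now 1) [depth=1]
Event 4 (INT 1): INT 1 arrives: push (IRQ0, PC=0), enter IRQ1 at PC=0 (depth now 2) [depth=2]
Event 5 (EXEC): [IRQ1] PC=0: INC 4 -> ACC=3 [depth=2]
Event 6 (EXEC): [IRQ1] PC=1: INC 1 -> ACC=4 [depth=2]
Event 7 (EXEC): [IRQ1] PC=2: INC 1 -> ACC=5 [depth=2]
Event 8 (EXEC): [IRQ1] PC=3: IRET -> resume IRQ0 at PC=0 (depth now 1) [depth=1]
Event 9 (EXEC): [IRQ0] PC=0: INC 2 -> ACC=7 [depth=1]
Event 10 (EXEC): [IRQ0] PC=1: IRET -> resume MAIN at PC=2 (depth now 0) [depth=0]
Event 11 (EXEC): [MAIN] PC=2: INC 1 -> ACC=8 [depth=0]
Event 12 (EXEC): [MAIN] PC=3: DEC 2 -> ACC=6 [depth=0]
Event 13 (EXEC): [MAIN] PC=4: INC 2 -> ACC=8 [depth=0]
Event 14 (EXEC): [MAIN] PC=5: NOP [depth=0]
Event 15 (EXEC): [MAIN] PC=6: HALT [depth=0]
Max depth observed: 2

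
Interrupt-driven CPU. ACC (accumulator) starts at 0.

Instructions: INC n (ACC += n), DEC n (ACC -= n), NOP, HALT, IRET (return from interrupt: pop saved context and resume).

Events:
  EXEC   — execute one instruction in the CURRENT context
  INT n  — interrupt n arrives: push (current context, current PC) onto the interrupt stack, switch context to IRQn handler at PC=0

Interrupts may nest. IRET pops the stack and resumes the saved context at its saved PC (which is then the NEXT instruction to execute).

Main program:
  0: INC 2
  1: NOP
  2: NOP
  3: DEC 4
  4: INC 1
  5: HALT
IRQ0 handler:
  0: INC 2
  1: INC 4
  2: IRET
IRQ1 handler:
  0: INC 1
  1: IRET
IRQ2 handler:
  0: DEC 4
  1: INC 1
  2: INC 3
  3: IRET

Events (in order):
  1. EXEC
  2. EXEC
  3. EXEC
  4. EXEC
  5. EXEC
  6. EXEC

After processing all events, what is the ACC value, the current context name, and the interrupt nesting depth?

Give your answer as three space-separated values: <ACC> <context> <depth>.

Event 1 (EXEC): [MAIN] PC=0: INC 2 -> ACC=2
Event 2 (EXEC): [MAIN] PC=1: NOP
Event 3 (EXEC): [MAIN] PC=2: NOP
Event 4 (EXEC): [MAIN] PC=3: DEC 4 -> ACC=-2
Event 5 (EXEC): [MAIN] PC=4: INC 1 -> ACC=-1
Event 6 (EXEC): [MAIN] PC=5: HALT

Answer: -1 MAIN 0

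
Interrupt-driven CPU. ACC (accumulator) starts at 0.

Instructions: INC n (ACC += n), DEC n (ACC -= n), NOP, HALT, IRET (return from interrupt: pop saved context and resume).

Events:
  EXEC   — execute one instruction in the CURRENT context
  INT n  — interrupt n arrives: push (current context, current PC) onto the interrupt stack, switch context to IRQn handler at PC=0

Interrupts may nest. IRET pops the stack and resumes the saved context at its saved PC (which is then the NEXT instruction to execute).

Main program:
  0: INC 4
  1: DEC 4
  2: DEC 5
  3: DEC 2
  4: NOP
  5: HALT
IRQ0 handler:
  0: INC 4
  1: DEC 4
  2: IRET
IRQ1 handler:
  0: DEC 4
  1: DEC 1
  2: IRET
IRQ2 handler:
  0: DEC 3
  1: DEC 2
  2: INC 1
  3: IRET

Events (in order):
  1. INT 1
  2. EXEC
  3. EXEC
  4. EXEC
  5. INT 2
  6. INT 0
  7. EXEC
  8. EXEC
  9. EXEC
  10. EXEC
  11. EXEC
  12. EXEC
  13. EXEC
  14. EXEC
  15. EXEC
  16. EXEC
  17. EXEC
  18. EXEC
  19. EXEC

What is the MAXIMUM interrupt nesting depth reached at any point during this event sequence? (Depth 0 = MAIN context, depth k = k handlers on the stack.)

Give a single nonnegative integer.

Answer: 2

Derivation:
Event 1 (INT 1): INT 1 arrives: push (MAIN, PC=0), enter IRQ1 at PC=0 (depth now 1) [depth=1]
Event 2 (EXEC): [IRQ1] PC=0: DEC 4 -> ACC=-4 [depth=1]
Event 3 (EXEC): [IRQ1] PC=1: DEC 1 -> ACC=-5 [depth=1]
Event 4 (EXEC): [IRQ1] PC=2: IRET -> resume MAIN at PC=0 (depth now 0) [depth=0]
Event 5 (INT 2): INT 2 arrives: push (MAIN, PC=0), enter IRQ2 at PC=0 (depth now 1) [depth=1]
Event 6 (INT 0): INT 0 arrives: push (IRQ2, PC=0), enter IRQ0 at PC=0 (depth now 2) [depth=2]
Event 7 (EXEC): [IRQ0] PC=0: INC 4 -> ACC=-1 [depth=2]
Event 8 (EXEC): [IRQ0] PC=1: DEC 4 -> ACC=-5 [depth=2]
Event 9 (EXEC): [IRQ0] PC=2: IRET -> resume IRQ2 at PC=0 (depth now 1) [depth=1]
Event 10 (EXEC): [IRQ2] PC=0: DEC 3 -> ACC=-8 [depth=1]
Event 11 (EXEC): [IRQ2] PC=1: DEC 2 -> ACC=-10 [depth=1]
Event 12 (EXEC): [IRQ2] PC=2: INC 1 -> ACC=-9 [depth=1]
Event 13 (EXEC): [IRQ2] PC=3: IRET -> resume MAIN at PC=0 (depth now 0) [depth=0]
Event 14 (EXEC): [MAIN] PC=0: INC 4 -> ACC=-5 [depth=0]
Event 15 (EXEC): [MAIN] PC=1: DEC 4 -> ACC=-9 [depth=0]
Event 16 (EXEC): [MAIN] PC=2: DEC 5 -> ACC=-14 [depth=0]
Event 17 (EXEC): [MAIN] PC=3: DEC 2 -> ACC=-16 [depth=0]
Event 18 (EXEC): [MAIN] PC=4: NOP [depth=0]
Event 19 (EXEC): [MAIN] PC=5: HALT [depth=0]
Max depth observed: 2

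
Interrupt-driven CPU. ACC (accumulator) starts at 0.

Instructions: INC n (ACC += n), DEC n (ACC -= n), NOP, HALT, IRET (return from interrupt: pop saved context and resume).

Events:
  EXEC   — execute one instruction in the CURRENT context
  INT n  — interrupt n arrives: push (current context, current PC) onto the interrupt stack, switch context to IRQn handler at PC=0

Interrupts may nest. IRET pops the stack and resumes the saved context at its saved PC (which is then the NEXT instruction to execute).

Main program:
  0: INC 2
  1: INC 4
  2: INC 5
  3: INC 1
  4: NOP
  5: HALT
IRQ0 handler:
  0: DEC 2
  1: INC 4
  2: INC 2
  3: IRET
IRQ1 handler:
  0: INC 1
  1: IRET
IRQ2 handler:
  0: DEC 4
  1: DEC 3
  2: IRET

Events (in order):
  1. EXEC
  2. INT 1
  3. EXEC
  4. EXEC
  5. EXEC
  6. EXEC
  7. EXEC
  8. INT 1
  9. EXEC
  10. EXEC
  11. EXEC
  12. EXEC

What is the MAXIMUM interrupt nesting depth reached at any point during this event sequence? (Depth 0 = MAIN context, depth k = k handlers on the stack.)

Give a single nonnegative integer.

Answer: 1

Derivation:
Event 1 (EXEC): [MAIN] PC=0: INC 2 -> ACC=2 [depth=0]
Event 2 (INT 1): INT 1 arrives: push (MAIN, PC=1), enter IRQ1 at PC=0 (depth now 1) [depth=1]
Event 3 (EXEC): [IRQ1] PC=0: INC 1 -> ACC=3 [depth=1]
Event 4 (EXEC): [IRQ1] PC=1: IRET -> resume MAIN at PC=1 (depth now 0) [depth=0]
Event 5 (EXEC): [MAIN] PC=1: INC 4 -> ACC=7 [depth=0]
Event 6 (EXEC): [MAIN] PC=2: INC 5 -> ACC=12 [depth=0]
Event 7 (EXEC): [MAIN] PC=3: INC 1 -> ACC=13 [depth=0]
Event 8 (INT 1): INT 1 arrives: push (MAIN, PC=4), enter IRQ1 at PC=0 (depth now 1) [depth=1]
Event 9 (EXEC): [IRQ1] PC=0: INC 1 -> ACC=14 [depth=1]
Event 10 (EXEC): [IRQ1] PC=1: IRET -> resume MAIN at PC=4 (depth now 0) [depth=0]
Event 11 (EXEC): [MAIN] PC=4: NOP [depth=0]
Event 12 (EXEC): [MAIN] PC=5: HALT [depth=0]
Max depth observed: 1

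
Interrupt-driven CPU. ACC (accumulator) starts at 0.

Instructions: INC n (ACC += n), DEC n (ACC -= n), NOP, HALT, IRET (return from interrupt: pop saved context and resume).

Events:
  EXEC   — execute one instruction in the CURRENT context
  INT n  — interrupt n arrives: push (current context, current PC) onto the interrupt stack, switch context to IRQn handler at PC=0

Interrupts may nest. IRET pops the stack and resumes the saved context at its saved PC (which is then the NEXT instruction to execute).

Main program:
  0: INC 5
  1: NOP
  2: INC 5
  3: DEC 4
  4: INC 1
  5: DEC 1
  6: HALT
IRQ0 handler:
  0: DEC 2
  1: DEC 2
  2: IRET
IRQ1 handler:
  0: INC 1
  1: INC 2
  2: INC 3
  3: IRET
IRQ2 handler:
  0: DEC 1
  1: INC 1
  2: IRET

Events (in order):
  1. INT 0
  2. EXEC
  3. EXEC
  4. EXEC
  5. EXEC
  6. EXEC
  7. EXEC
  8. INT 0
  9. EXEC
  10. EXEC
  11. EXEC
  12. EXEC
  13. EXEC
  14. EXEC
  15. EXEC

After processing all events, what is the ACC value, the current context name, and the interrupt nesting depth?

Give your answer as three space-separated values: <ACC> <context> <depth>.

Event 1 (INT 0): INT 0 arrives: push (MAIN, PC=0), enter IRQ0 at PC=0 (depth now 1)
Event 2 (EXEC): [IRQ0] PC=0: DEC 2 -> ACC=-2
Event 3 (EXEC): [IRQ0] PC=1: DEC 2 -> ACC=-4
Event 4 (EXEC): [IRQ0] PC=2: IRET -> resume MAIN at PC=0 (depth now 0)
Event 5 (EXEC): [MAIN] PC=0: INC 5 -> ACC=1
Event 6 (EXEC): [MAIN] PC=1: NOP
Event 7 (EXEC): [MAIN] PC=2: INC 5 -> ACC=6
Event 8 (INT 0): INT 0 arrives: push (MAIN, PC=3), enter IRQ0 at PC=0 (depth now 1)
Event 9 (EXEC): [IRQ0] PC=0: DEC 2 -> ACC=4
Event 10 (EXEC): [IRQ0] PC=1: DEC 2 -> ACC=2
Event 11 (EXEC): [IRQ0] PC=2: IRET -> resume MAIN at PC=3 (depth now 0)
Event 12 (EXEC): [MAIN] PC=3: DEC 4 -> ACC=-2
Event 13 (EXEC): [MAIN] PC=4: INC 1 -> ACC=-1
Event 14 (EXEC): [MAIN] PC=5: DEC 1 -> ACC=-2
Event 15 (EXEC): [MAIN] PC=6: HALT

Answer: -2 MAIN 0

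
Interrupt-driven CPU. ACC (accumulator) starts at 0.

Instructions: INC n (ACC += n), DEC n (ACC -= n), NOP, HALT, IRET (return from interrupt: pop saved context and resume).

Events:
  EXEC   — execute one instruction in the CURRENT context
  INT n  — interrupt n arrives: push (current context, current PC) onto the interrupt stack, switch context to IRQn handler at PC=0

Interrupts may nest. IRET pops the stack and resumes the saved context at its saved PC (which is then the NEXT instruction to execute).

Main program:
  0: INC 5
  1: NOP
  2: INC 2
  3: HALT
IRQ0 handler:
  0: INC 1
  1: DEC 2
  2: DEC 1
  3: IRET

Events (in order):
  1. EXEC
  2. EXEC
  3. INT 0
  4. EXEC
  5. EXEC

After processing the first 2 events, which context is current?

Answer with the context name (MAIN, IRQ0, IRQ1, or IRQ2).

Event 1 (EXEC): [MAIN] PC=0: INC 5 -> ACC=5
Event 2 (EXEC): [MAIN] PC=1: NOP

Answer: MAIN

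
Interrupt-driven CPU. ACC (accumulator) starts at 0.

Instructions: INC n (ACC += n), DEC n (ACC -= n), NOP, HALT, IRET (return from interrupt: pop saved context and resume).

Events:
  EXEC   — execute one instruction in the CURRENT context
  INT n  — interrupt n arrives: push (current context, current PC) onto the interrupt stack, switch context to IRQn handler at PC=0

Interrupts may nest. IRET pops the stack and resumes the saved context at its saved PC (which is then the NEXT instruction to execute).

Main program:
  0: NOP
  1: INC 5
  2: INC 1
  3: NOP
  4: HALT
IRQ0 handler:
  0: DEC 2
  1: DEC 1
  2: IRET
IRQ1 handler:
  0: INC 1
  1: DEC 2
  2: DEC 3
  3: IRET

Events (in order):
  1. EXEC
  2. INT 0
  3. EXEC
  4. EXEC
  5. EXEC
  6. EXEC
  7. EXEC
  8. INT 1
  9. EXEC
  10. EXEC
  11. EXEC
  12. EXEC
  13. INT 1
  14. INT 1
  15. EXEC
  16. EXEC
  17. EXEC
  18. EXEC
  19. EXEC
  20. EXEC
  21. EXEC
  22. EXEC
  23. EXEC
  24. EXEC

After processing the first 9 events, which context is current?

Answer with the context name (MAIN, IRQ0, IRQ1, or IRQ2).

Event 1 (EXEC): [MAIN] PC=0: NOP
Event 2 (INT 0): INT 0 arrives: push (MAIN, PC=1), enter IRQ0 at PC=0 (depth now 1)
Event 3 (EXEC): [IRQ0] PC=0: DEC 2 -> ACC=-2
Event 4 (EXEC): [IRQ0] PC=1: DEC 1 -> ACC=-3
Event 5 (EXEC): [IRQ0] PC=2: IRET -> resume MAIN at PC=1 (depth now 0)
Event 6 (EXEC): [MAIN] PC=1: INC 5 -> ACC=2
Event 7 (EXEC): [MAIN] PC=2: INC 1 -> ACC=3
Event 8 (INT 1): INT 1 arrives: push (MAIN, PC=3), enter IRQ1 at PC=0 (depth now 1)
Event 9 (EXEC): [IRQ1] PC=0: INC 1 -> ACC=4

Answer: IRQ1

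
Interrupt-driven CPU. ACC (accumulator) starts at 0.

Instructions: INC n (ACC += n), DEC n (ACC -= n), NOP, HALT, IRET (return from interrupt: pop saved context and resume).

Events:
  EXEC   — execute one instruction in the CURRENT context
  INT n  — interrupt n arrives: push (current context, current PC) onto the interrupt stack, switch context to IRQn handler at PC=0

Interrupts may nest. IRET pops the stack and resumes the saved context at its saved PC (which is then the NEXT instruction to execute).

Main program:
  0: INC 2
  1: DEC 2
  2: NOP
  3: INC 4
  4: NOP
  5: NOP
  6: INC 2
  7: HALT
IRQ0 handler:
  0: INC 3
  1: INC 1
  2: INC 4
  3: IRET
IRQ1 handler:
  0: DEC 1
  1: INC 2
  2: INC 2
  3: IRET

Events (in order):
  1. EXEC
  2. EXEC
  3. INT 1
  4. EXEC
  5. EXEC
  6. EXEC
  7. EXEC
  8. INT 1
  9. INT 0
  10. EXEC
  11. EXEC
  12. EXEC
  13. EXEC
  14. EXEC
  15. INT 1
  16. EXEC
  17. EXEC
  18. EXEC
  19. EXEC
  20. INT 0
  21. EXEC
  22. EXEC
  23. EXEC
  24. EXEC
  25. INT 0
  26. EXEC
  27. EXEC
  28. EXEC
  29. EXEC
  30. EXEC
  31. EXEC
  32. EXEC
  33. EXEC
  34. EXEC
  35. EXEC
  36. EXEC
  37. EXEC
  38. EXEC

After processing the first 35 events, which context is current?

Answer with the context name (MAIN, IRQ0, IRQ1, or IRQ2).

Event 1 (EXEC): [MAIN] PC=0: INC 2 -> ACC=2
Event 2 (EXEC): [MAIN] PC=1: DEC 2 -> ACC=0
Event 3 (INT 1): INT 1 arrives: push (MAIN, PC=2), enter IRQ1 at PC=0 (depth now 1)
Event 4 (EXEC): [IRQ1] PC=0: DEC 1 -> ACC=-1
Event 5 (EXEC): [IRQ1] PC=1: INC 2 -> ACC=1
Event 6 (EXEC): [IRQ1] PC=2: INC 2 -> ACC=3
Event 7 (EXEC): [IRQ1] PC=3: IRET -> resume MAIN at PC=2 (depth now 0)
Event 8 (INT 1): INT 1 arrives: push (MAIN, PC=2), enter IRQ1 at PC=0 (depth now 1)
Event 9 (INT 0): INT 0 arrives: push (IRQ1, PC=0), enter IRQ0 at PC=0 (depth now 2)
Event 10 (EXEC): [IRQ0] PC=0: INC 3 -> ACC=6
Event 11 (EXEC): [IRQ0] PC=1: INC 1 -> ACC=7
Event 12 (EXEC): [IRQ0] PC=2: INC 4 -> ACC=11
Event 13 (EXEC): [IRQ0] PC=3: IRET -> resume IRQ1 at PC=0 (depth now 1)
Event 14 (EXEC): [IRQ1] PC=0: DEC 1 -> ACC=10
Event 15 (INT 1): INT 1 arrives: push (IRQ1, PC=1), enter IRQ1 at PC=0 (depth now 2)
Event 16 (EXEC): [IRQ1] PC=0: DEC 1 -> ACC=9
Event 17 (EXEC): [IRQ1] PC=1: INC 2 -> ACC=11
Event 18 (EXEC): [IRQ1] PC=2: INC 2 -> ACC=13
Event 19 (EXEC): [IRQ1] PC=3: IRET -> resume IRQ1 at PC=1 (depth now 1)
Event 20 (INT 0): INT 0 arrives: push (IRQ1, PC=1), enter IRQ0 at PC=0 (depth now 2)
Event 21 (EXEC): [IRQ0] PC=0: INC 3 -> ACC=16
Event 22 (EXEC): [IRQ0] PC=1: INC 1 -> ACC=17
Event 23 (EXEC): [IRQ0] PC=2: INC 4 -> ACC=21
Event 24 (EXEC): [IRQ0] PC=3: IRET -> resume IRQ1 at PC=1 (depth now 1)
Event 25 (INT 0): INT 0 arrives: push (IRQ1, PC=1), enter IRQ0 at PC=0 (depth now 2)
Event 26 (EXEC): [IRQ0] PC=0: INC 3 -> ACC=24
Event 27 (EXEC): [IRQ0] PC=1: INC 1 -> ACC=25
Event 28 (EXEC): [IRQ0] PC=2: INC 4 -> ACC=29
Event 29 (EXEC): [IRQ0] PC=3: IRET -> resume IRQ1 at PC=1 (depth now 1)
Event 30 (EXEC): [IRQ1] PC=1: INC 2 -> ACC=31
Event 31 (EXEC): [IRQ1] PC=2: INC 2 -> ACC=33
Event 32 (EXEC): [IRQ1] PC=3: IRET -> resume MAIN at PC=2 (depth now 0)
Event 33 (EXEC): [MAIN] PC=2: NOP
Event 34 (EXEC): [MAIN] PC=3: INC 4 -> ACC=37
Event 35 (EXEC): [MAIN] PC=4: NOP

Answer: MAIN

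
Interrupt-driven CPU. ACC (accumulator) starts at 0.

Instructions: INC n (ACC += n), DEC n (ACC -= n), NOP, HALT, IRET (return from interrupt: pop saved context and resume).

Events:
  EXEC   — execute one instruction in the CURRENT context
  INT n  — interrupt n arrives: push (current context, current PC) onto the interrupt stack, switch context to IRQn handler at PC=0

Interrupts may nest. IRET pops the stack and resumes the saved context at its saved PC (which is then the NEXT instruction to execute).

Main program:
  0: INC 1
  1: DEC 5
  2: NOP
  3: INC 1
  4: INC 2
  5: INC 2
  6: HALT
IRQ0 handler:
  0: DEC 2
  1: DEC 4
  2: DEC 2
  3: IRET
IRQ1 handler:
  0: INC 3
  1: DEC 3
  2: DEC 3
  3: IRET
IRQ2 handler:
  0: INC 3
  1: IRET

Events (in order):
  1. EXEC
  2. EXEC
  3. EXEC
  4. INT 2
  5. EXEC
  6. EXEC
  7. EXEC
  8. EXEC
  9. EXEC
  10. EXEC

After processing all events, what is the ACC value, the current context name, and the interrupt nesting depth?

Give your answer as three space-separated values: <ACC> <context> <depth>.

Event 1 (EXEC): [MAIN] PC=0: INC 1 -> ACC=1
Event 2 (EXEC): [MAIN] PC=1: DEC 5 -> ACC=-4
Event 3 (EXEC): [MAIN] PC=2: NOP
Event 4 (INT 2): INT 2 arrives: push (MAIN, PC=3), enter IRQ2 at PC=0 (depth now 1)
Event 5 (EXEC): [IRQ2] PC=0: INC 3 -> ACC=-1
Event 6 (EXEC): [IRQ2] PC=1: IRET -> resume MAIN at PC=3 (depth now 0)
Event 7 (EXEC): [MAIN] PC=3: INC 1 -> ACC=0
Event 8 (EXEC): [MAIN] PC=4: INC 2 -> ACC=2
Event 9 (EXEC): [MAIN] PC=5: INC 2 -> ACC=4
Event 10 (EXEC): [MAIN] PC=6: HALT

Answer: 4 MAIN 0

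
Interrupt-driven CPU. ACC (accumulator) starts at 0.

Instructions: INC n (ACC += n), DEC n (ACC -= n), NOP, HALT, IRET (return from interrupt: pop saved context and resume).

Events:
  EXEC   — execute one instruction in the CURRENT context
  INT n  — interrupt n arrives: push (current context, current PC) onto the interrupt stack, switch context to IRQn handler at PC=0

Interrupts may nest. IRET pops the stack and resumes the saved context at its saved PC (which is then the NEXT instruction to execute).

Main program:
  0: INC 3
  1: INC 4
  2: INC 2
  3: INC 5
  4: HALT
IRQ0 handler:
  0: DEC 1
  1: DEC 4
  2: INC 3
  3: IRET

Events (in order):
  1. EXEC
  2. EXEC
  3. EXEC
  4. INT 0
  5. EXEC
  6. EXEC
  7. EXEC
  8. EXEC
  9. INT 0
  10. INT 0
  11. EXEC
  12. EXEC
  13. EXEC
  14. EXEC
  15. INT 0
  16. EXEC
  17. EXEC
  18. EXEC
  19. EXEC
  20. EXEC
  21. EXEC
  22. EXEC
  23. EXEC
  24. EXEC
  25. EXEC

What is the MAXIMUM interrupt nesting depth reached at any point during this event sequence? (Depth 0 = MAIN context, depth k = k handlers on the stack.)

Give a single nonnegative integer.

Answer: 2

Derivation:
Event 1 (EXEC): [MAIN] PC=0: INC 3 -> ACC=3 [depth=0]
Event 2 (EXEC): [MAIN] PC=1: INC 4 -> ACC=7 [depth=0]
Event 3 (EXEC): [MAIN] PC=2: INC 2 -> ACC=9 [depth=0]
Event 4 (INT 0): INT 0 arrives: push (MAIN, PC=3), enter IRQ0 at PC=0 (depth now 1) [depth=1]
Event 5 (EXEC): [IRQ0] PC=0: DEC 1 -> ACC=8 [depth=1]
Event 6 (EXEC): [IRQ0] PC=1: DEC 4 -> ACC=4 [depth=1]
Event 7 (EXEC): [IRQ0] PC=2: INC 3 -> ACC=7 [depth=1]
Event 8 (EXEC): [IRQ0] PC=3: IRET -> resume MAIN at PC=3 (depth now 0) [depth=0]
Event 9 (INT 0): INT 0 arrives: push (MAIN, PC=3), enter IRQ0 at PC=0 (depth now 1) [depth=1]
Event 10 (INT 0): INT 0 arrives: push (IRQ0, PC=0), enter IRQ0 at PC=0 (depth now 2) [depth=2]
Event 11 (EXEC): [IRQ0] PC=0: DEC 1 -> ACC=6 [depth=2]
Event 12 (EXEC): [IRQ0] PC=1: DEC 4 -> ACC=2 [depth=2]
Event 13 (EXEC): [IRQ0] PC=2: INC 3 -> ACC=5 [depth=2]
Event 14 (EXEC): [IRQ0] PC=3: IRET -> resume IRQ0 at PC=0 (depth now 1) [depth=1]
Event 15 (INT 0): INT 0 arrives: push (IRQ0, PC=0), enter IRQ0 at PC=0 (depth now 2) [depth=2]
Event 16 (EXEC): [IRQ0] PC=0: DEC 1 -> ACC=4 [depth=2]
Event 17 (EXEC): [IRQ0] PC=1: DEC 4 -> ACC=0 [depth=2]
Event 18 (EXEC): [IRQ0] PC=2: INC 3 -> ACC=3 [depth=2]
Event 19 (EXEC): [IRQ0] PC=3: IRET -> resume IRQ0 at PC=0 (depth now 1) [depth=1]
Event 20 (EXEC): [IRQ0] PC=0: DEC 1 -> ACC=2 [depth=1]
Event 21 (EXEC): [IRQ0] PC=1: DEC 4 -> ACC=-2 [depth=1]
Event 22 (EXEC): [IRQ0] PC=2: INC 3 -> ACC=1 [depth=1]
Event 23 (EXEC): [IRQ0] PC=3: IRET -> resume MAIN at PC=3 (depth now 0) [depth=0]
Event 24 (EXEC): [MAIN] PC=3: INC 5 -> ACC=6 [depth=0]
Event 25 (EXEC): [MAIN] PC=4: HALT [depth=0]
Max depth observed: 2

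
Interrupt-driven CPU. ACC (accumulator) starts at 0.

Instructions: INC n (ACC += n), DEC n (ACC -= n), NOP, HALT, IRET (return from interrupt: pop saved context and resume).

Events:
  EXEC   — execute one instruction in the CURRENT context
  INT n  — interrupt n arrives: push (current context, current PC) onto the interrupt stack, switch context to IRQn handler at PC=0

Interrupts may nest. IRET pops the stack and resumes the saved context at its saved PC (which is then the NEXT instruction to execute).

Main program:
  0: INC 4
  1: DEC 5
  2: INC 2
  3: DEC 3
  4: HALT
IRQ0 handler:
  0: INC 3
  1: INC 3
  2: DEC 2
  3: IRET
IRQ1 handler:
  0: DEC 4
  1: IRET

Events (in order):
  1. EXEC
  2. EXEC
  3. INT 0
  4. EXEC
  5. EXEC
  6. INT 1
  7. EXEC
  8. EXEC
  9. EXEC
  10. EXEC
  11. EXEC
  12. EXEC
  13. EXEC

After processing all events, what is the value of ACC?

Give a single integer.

Answer: -2

Derivation:
Event 1 (EXEC): [MAIN] PC=0: INC 4 -> ACC=4
Event 2 (EXEC): [MAIN] PC=1: DEC 5 -> ACC=-1
Event 3 (INT 0): INT 0 arrives: push (MAIN, PC=2), enter IRQ0 at PC=0 (depth now 1)
Event 4 (EXEC): [IRQ0] PC=0: INC 3 -> ACC=2
Event 5 (EXEC): [IRQ0] PC=1: INC 3 -> ACC=5
Event 6 (INT 1): INT 1 arrives: push (IRQ0, PC=2), enter IRQ1 at PC=0 (depth now 2)
Event 7 (EXEC): [IRQ1] PC=0: DEC 4 -> ACC=1
Event 8 (EXEC): [IRQ1] PC=1: IRET -> resume IRQ0 at PC=2 (depth now 1)
Event 9 (EXEC): [IRQ0] PC=2: DEC 2 -> ACC=-1
Event 10 (EXEC): [IRQ0] PC=3: IRET -> resume MAIN at PC=2 (depth now 0)
Event 11 (EXEC): [MAIN] PC=2: INC 2 -> ACC=1
Event 12 (EXEC): [MAIN] PC=3: DEC 3 -> ACC=-2
Event 13 (EXEC): [MAIN] PC=4: HALT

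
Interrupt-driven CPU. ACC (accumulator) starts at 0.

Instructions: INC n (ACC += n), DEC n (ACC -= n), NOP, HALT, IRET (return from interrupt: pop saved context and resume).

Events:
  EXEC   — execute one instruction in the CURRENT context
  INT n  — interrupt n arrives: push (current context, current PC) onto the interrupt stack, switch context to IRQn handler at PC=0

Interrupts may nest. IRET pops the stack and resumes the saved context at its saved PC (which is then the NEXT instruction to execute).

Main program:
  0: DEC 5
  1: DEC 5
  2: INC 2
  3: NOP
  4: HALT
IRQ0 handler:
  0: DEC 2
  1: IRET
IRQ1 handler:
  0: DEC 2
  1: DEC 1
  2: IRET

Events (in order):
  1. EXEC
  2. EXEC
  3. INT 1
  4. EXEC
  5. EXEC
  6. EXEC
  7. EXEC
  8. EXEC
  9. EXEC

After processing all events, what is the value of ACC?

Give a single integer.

Answer: -11

Derivation:
Event 1 (EXEC): [MAIN] PC=0: DEC 5 -> ACC=-5
Event 2 (EXEC): [MAIN] PC=1: DEC 5 -> ACC=-10
Event 3 (INT 1): INT 1 arrives: push (MAIN, PC=2), enter IRQ1 at PC=0 (depth now 1)
Event 4 (EXEC): [IRQ1] PC=0: DEC 2 -> ACC=-12
Event 5 (EXEC): [IRQ1] PC=1: DEC 1 -> ACC=-13
Event 6 (EXEC): [IRQ1] PC=2: IRET -> resume MAIN at PC=2 (depth now 0)
Event 7 (EXEC): [MAIN] PC=2: INC 2 -> ACC=-11
Event 8 (EXEC): [MAIN] PC=3: NOP
Event 9 (EXEC): [MAIN] PC=4: HALT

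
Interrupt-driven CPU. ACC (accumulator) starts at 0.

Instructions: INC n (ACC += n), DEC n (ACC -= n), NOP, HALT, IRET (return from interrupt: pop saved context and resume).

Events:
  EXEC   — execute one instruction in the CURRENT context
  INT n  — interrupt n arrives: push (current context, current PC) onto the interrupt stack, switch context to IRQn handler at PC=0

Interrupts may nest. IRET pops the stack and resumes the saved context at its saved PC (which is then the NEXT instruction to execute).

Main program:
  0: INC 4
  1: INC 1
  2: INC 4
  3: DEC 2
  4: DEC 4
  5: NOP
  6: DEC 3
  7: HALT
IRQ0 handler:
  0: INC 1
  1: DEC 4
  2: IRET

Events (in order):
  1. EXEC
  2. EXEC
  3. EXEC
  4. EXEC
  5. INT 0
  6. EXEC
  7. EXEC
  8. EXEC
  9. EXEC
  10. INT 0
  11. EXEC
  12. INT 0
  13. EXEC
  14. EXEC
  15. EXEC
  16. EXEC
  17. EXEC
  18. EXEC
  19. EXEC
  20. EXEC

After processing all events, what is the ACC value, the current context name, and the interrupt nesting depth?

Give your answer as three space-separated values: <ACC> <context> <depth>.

Answer: -9 MAIN 0

Derivation:
Event 1 (EXEC): [MAIN] PC=0: INC 4 -> ACC=4
Event 2 (EXEC): [MAIN] PC=1: INC 1 -> ACC=5
Event 3 (EXEC): [MAIN] PC=2: INC 4 -> ACC=9
Event 4 (EXEC): [MAIN] PC=3: DEC 2 -> ACC=7
Event 5 (INT 0): INT 0 arrives: push (MAIN, PC=4), enter IRQ0 at PC=0 (depth now 1)
Event 6 (EXEC): [IRQ0] PC=0: INC 1 -> ACC=8
Event 7 (EXEC): [IRQ0] PC=1: DEC 4 -> ACC=4
Event 8 (EXEC): [IRQ0] PC=2: IRET -> resume MAIN at PC=4 (depth now 0)
Event 9 (EXEC): [MAIN] PC=4: DEC 4 -> ACC=0
Event 10 (INT 0): INT 0 arrives: push (MAIN, PC=5), enter IRQ0 at PC=0 (depth now 1)
Event 11 (EXEC): [IRQ0] PC=0: INC 1 -> ACC=1
Event 12 (INT 0): INT 0 arrives: push (IRQ0, PC=1), enter IRQ0 at PC=0 (depth now 2)
Event 13 (EXEC): [IRQ0] PC=0: INC 1 -> ACC=2
Event 14 (EXEC): [IRQ0] PC=1: DEC 4 -> ACC=-2
Event 15 (EXEC): [IRQ0] PC=2: IRET -> resume IRQ0 at PC=1 (depth now 1)
Event 16 (EXEC): [IRQ0] PC=1: DEC 4 -> ACC=-6
Event 17 (EXEC): [IRQ0] PC=2: IRET -> resume MAIN at PC=5 (depth now 0)
Event 18 (EXEC): [MAIN] PC=5: NOP
Event 19 (EXEC): [MAIN] PC=6: DEC 3 -> ACC=-9
Event 20 (EXEC): [MAIN] PC=7: HALT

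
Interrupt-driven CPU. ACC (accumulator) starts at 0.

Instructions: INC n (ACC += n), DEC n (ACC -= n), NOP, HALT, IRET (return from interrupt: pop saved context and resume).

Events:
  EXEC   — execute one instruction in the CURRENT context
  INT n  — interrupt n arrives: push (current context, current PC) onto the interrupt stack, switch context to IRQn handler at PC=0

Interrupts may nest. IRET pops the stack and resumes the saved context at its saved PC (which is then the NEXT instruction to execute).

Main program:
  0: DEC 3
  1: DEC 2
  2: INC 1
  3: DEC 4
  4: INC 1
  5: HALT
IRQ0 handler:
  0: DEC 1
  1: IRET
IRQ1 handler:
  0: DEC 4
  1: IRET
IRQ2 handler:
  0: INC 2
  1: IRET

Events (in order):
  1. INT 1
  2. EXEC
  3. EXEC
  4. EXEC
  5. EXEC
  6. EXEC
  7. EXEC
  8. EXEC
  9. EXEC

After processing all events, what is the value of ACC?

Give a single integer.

Event 1 (INT 1): INT 1 arrives: push (MAIN, PC=0), enter IRQ1 at PC=0 (depth now 1)
Event 2 (EXEC): [IRQ1] PC=0: DEC 4 -> ACC=-4
Event 3 (EXEC): [IRQ1] PC=1: IRET -> resume MAIN at PC=0 (depth now 0)
Event 4 (EXEC): [MAIN] PC=0: DEC 3 -> ACC=-7
Event 5 (EXEC): [MAIN] PC=1: DEC 2 -> ACC=-9
Event 6 (EXEC): [MAIN] PC=2: INC 1 -> ACC=-8
Event 7 (EXEC): [MAIN] PC=3: DEC 4 -> ACC=-12
Event 8 (EXEC): [MAIN] PC=4: INC 1 -> ACC=-11
Event 9 (EXEC): [MAIN] PC=5: HALT

Answer: -11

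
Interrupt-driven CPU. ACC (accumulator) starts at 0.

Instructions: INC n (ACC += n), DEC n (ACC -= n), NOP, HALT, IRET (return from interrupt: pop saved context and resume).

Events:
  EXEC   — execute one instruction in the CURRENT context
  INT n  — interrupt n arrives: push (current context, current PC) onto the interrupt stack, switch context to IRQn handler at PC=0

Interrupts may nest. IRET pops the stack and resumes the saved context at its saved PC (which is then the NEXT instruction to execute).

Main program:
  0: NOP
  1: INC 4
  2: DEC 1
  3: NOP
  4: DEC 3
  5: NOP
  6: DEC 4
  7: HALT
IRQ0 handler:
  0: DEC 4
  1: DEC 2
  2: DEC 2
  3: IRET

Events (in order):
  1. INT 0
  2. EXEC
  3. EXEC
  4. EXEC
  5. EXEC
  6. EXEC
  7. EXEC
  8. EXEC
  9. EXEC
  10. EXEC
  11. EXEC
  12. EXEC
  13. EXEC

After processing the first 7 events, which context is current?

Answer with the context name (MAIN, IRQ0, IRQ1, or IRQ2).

Event 1 (INT 0): INT 0 arrives: push (MAIN, PC=0), enter IRQ0 at PC=0 (depth now 1)
Event 2 (EXEC): [IRQ0] PC=0: DEC 4 -> ACC=-4
Event 3 (EXEC): [IRQ0] PC=1: DEC 2 -> ACC=-6
Event 4 (EXEC): [IRQ0] PC=2: DEC 2 -> ACC=-8
Event 5 (EXEC): [IRQ0] PC=3: IRET -> resume MAIN at PC=0 (depth now 0)
Event 6 (EXEC): [MAIN] PC=0: NOP
Event 7 (EXEC): [MAIN] PC=1: INC 4 -> ACC=-4

Answer: MAIN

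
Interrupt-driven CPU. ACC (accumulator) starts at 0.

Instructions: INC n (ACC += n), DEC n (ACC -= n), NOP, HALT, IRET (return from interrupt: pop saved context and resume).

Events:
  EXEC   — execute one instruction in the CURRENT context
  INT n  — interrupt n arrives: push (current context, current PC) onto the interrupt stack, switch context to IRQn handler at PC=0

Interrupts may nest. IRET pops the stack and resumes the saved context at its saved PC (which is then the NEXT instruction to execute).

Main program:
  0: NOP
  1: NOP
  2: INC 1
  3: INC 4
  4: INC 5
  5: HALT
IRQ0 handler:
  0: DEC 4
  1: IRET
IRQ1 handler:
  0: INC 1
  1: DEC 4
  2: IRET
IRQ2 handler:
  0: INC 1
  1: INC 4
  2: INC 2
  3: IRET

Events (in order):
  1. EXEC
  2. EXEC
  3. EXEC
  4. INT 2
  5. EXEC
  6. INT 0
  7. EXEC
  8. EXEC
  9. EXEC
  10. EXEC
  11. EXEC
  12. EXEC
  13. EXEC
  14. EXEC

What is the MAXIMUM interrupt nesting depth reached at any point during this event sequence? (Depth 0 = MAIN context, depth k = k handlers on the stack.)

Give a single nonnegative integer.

Event 1 (EXEC): [MAIN] PC=0: NOP [depth=0]
Event 2 (EXEC): [MAIN] PC=1: NOP [depth=0]
Event 3 (EXEC): [MAIN] PC=2: INC 1 -> ACC=1 [depth=0]
Event 4 (INT 2): INT 2 arrives: push (MAIN, PC=3), enter IRQ2 at PC=0 (depth now 1) [depth=1]
Event 5 (EXEC): [IRQ2] PC=0: INC 1 -> ACC=2 [depth=1]
Event 6 (INT 0): INT 0 arrives: push (IRQ2, PC=1), enter IRQ0 at PC=0 (depth now 2) [depth=2]
Event 7 (EXEC): [IRQ0] PC=0: DEC 4 -> ACC=-2 [depth=2]
Event 8 (EXEC): [IRQ0] PC=1: IRET -> resume IRQ2 at PC=1 (depth now 1) [depth=1]
Event 9 (EXEC): [IRQ2] PC=1: INC 4 -> ACC=2 [depth=1]
Event 10 (EXEC): [IRQ2] PC=2: INC 2 -> ACC=4 [depth=1]
Event 11 (EXEC): [IRQ2] PC=3: IRET -> resume MAIN at PC=3 (depth now 0) [depth=0]
Event 12 (EXEC): [MAIN] PC=3: INC 4 -> ACC=8 [depth=0]
Event 13 (EXEC): [MAIN] PC=4: INC 5 -> ACC=13 [depth=0]
Event 14 (EXEC): [MAIN] PC=5: HALT [depth=0]
Max depth observed: 2

Answer: 2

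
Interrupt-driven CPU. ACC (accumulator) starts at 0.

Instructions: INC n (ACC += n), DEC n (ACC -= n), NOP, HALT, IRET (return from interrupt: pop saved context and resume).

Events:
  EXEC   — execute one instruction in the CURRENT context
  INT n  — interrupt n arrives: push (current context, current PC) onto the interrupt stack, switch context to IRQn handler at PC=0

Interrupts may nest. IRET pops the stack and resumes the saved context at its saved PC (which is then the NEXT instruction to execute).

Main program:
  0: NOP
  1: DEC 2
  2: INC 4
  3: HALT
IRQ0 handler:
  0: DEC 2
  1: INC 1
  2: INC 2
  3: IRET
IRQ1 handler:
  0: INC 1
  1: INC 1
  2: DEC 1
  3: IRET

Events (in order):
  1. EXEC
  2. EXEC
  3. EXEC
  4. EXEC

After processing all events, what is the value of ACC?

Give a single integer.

Event 1 (EXEC): [MAIN] PC=0: NOP
Event 2 (EXEC): [MAIN] PC=1: DEC 2 -> ACC=-2
Event 3 (EXEC): [MAIN] PC=2: INC 4 -> ACC=2
Event 4 (EXEC): [MAIN] PC=3: HALT

Answer: 2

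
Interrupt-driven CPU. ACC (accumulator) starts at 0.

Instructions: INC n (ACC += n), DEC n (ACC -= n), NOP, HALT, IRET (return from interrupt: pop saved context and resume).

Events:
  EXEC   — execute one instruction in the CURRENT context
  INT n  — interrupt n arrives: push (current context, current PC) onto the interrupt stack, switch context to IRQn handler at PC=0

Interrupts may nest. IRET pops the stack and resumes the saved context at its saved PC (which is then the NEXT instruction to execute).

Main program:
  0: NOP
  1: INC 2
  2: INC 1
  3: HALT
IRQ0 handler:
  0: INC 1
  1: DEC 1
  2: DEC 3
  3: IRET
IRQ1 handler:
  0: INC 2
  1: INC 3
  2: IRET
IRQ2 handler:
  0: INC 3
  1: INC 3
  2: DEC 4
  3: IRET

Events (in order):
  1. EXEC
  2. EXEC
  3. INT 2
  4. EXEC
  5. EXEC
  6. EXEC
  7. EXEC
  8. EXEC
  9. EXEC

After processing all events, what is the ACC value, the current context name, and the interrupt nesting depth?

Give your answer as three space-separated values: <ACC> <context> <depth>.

Event 1 (EXEC): [MAIN] PC=0: NOP
Event 2 (EXEC): [MAIN] PC=1: INC 2 -> ACC=2
Event 3 (INT 2): INT 2 arrives: push (MAIN, PC=2), enter IRQ2 at PC=0 (depth now 1)
Event 4 (EXEC): [IRQ2] PC=0: INC 3 -> ACC=5
Event 5 (EXEC): [IRQ2] PC=1: INC 3 -> ACC=8
Event 6 (EXEC): [IRQ2] PC=2: DEC 4 -> ACC=4
Event 7 (EXEC): [IRQ2] PC=3: IRET -> resume MAIN at PC=2 (depth now 0)
Event 8 (EXEC): [MAIN] PC=2: INC 1 -> ACC=5
Event 9 (EXEC): [MAIN] PC=3: HALT

Answer: 5 MAIN 0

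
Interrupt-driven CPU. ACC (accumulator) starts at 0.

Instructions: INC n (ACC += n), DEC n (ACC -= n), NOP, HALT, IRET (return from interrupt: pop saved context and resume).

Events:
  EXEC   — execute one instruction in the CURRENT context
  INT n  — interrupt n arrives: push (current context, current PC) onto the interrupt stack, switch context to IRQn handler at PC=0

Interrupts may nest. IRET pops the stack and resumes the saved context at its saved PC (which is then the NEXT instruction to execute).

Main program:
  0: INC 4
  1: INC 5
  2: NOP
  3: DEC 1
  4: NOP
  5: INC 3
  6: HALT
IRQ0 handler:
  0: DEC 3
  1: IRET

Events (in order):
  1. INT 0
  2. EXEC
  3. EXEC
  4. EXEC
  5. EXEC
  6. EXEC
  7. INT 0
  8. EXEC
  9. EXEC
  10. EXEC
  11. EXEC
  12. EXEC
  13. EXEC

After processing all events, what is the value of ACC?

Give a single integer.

Event 1 (INT 0): INT 0 arrives: push (MAIN, PC=0), enter IRQ0 at PC=0 (depth now 1)
Event 2 (EXEC): [IRQ0] PC=0: DEC 3 -> ACC=-3
Event 3 (EXEC): [IRQ0] PC=1: IRET -> resume MAIN at PC=0 (depth now 0)
Event 4 (EXEC): [MAIN] PC=0: INC 4 -> ACC=1
Event 5 (EXEC): [MAIN] PC=1: INC 5 -> ACC=6
Event 6 (EXEC): [MAIN] PC=2: NOP
Event 7 (INT 0): INT 0 arrives: push (MAIN, PC=3), enter IRQ0 at PC=0 (depth now 1)
Event 8 (EXEC): [IRQ0] PC=0: DEC 3 -> ACC=3
Event 9 (EXEC): [IRQ0] PC=1: IRET -> resume MAIN at PC=3 (depth now 0)
Event 10 (EXEC): [MAIN] PC=3: DEC 1 -> ACC=2
Event 11 (EXEC): [MAIN] PC=4: NOP
Event 12 (EXEC): [MAIN] PC=5: INC 3 -> ACC=5
Event 13 (EXEC): [MAIN] PC=6: HALT

Answer: 5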